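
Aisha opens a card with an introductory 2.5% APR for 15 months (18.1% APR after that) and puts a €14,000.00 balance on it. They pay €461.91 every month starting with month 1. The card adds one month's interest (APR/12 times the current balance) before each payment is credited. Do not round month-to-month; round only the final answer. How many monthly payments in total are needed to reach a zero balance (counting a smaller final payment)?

34 months

Promo months 1–15 at r₀ = 2.5%/12 = 0.00208333; months 16+ at r₁ = 18.1%/12 = 0.0150833.
After month 15: iterate B ← B·(1+r₀) − €461.91 for 15 months → €7,413.33.
Then at r₁ with €461.91/mo: n₂ = −ln(1 − r₁·B/P)/ln(1+r₁) ≈ 18.51 → 19 more payments.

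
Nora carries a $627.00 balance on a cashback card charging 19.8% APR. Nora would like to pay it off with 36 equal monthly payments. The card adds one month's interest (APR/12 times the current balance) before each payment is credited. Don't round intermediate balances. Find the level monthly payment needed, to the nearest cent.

$23.24

Monthly rate r = 19.8%/12 = 1.65% = 0.0165.
Level-payment amortization: P = B₀·r / (1 − (1+r)^(−n)) = 627.00·0.0165 / (1 − 1.0165^(−36)).
Denominator 1 − (1+r)^(−36) = 0.445202861.
P = 10.3455 / 0.445202861 ≈ 23.24.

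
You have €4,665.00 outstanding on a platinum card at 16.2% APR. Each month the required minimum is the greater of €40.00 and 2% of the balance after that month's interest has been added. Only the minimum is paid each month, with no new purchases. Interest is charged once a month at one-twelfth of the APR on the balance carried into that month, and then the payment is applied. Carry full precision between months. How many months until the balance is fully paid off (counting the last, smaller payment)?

209 months

Monthly rate r = 16.2%/12 = 1.35% = 0.0135.
While 2% of the post-interest balance exceeds €40.00, each month B ← (B·(1+r))·(1 − 0.02), i.e. B shrinks by the factor (1+r)·0.98 = 0.99323.
This holds for months 1–127. Entering month 128 the balance is €1,968.70; 2% of the post-interest balance is now below €40.00, so the flat €40.00 minimum applies from here.
From month 128 a fixed €40.00 at rate r clears €1,968.70 in 82 more payments. Total: 127 + 82 = 209 months.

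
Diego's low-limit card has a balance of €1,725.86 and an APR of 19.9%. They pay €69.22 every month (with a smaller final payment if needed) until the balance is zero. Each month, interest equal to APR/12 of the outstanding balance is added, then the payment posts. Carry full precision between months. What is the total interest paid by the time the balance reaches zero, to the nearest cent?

€519.71

Monthly rate r = 19.9%/12 = 1.65833% = 0.0165833.
Payoff takes n = ⌈−ln(1 − rB₀/P)/ln(1+r)⌉ = ⌈32.439⌉ = 33 payments; the last is €30.53.
Total paid = 32·€69.22 + €30.53 = €2,245.57.
Total interest = total paid − principal = €2,245.57 − €1,725.86 = €519.71.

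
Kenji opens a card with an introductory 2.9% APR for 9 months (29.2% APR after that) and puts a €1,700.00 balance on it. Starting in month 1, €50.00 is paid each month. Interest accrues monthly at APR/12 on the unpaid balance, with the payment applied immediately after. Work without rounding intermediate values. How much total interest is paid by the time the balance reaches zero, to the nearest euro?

Promo months 1–9 at r₀ = 2.9%/12 = 0.00241667; months 10+ at r₁ = 29.2%/12 = 0.0243333.
After month 9: iterate B ← B·(1+r₀) − €50.00 for 9 months → €1,282.96.
Then at r₁ with €50.00/mo: n₂ = −ln(1 − r₁·B/P)/ln(1+r₁) ≈ 40.73 → 41 more payments.
Total paid = 49·€50.00 + €36.47 = €2,486.47; interest = €2,486.47 − €1,700.00 = €786.47.

€786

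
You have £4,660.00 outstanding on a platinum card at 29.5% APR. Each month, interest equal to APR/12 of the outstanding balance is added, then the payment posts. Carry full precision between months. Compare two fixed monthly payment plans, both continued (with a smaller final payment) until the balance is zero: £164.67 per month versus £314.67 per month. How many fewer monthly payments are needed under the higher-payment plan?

Monthly rate r = 29.5%/12 = 2.45833% = 0.0245833.
At £164.67/mo: n = ⌈−ln(1 − rB₀/P)/ln(1+r)⌉ = 49 payments (last £162.49); total interest = total paid − £4,660.00 = £3,406.65.
At £314.67/mo: 19 payments (last £201.72); total interest £1,205.78.
Payments saved = 49 − 19 = 30.

30 fewer payments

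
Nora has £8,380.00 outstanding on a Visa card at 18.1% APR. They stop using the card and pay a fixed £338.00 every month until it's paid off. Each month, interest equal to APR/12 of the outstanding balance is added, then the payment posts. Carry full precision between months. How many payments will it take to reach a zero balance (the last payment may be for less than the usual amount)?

32 payments

Monthly rate r = 18.1%/12 = 1.50833% = 0.0150833.
Recurrence: B ← B·(1+r) − £338.00.
Month 1: interest £126.40; balance after payment £8,168.40.
Month 2: interest £123.21; balance after payment £7,953.61.
Closed form: n = −ln(1 − rB₀/P)/ln(1+r) = −ln(0.62604)/ln(1.01508) ≈ 31.284, so the balance reaches zero during payment 32.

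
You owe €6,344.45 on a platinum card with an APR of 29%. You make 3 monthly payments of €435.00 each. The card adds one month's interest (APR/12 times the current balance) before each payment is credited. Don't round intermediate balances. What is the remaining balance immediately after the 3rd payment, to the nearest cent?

Monthly rate r = 29%/12 = 2.41667% = 0.0241667.
Each month: B ← B·(1+r) − €435.00.
Month 1: interest €153.32; balance after payment €6,062.77.
Month 2: interest €146.52; balance after payment €5,774.29.
Month 3: interest €139.55; balance after payment €5,478.84.

€5,478.84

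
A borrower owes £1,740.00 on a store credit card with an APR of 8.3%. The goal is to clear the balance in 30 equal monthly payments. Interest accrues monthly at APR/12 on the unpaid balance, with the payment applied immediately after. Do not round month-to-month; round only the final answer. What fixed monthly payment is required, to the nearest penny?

Monthly rate r = 8.3%/12 = 0.691667% = 0.00691667.
Level-payment amortization: P = B₀·r / (1 − (1+r)^(−n)) = 1740.00·0.00691667 / (1 − 1.00692^(−30)).
Denominator 1 − (1+r)^(−30) = 0.186806091.
P = 12.035 / 0.186806091 ≈ 64.43.

£64.43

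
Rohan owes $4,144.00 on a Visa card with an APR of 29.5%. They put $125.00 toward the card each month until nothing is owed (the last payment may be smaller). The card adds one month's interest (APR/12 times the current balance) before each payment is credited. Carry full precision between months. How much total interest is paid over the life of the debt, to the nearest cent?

$4,541.04

Monthly rate r = 29.5%/12 = 2.45833% = 0.0245833.
Payoff takes n = ⌈−ln(1 − rB₀/P)/ln(1+r)⌉ = ⌈69.477⌉ = 70 payments; the last is $60.04.
Total paid = 69·$125.00 + $60.04 = $8,685.04.
Total interest = total paid − principal = $8,685.04 − $4,144.00 = $4,541.04.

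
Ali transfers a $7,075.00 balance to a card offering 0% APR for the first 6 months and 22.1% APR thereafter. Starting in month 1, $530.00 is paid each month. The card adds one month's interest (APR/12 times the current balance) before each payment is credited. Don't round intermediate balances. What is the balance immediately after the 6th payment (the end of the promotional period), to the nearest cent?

$3,895.00

Promo months 1–6 at r₀ = 0%/12 = 0; months 7+ at r₁ = 22.1%/12 = 0.0184167.
After month 6 (no interest yet): B = $7,075.00 − 6·$530.00 = $3,895.00.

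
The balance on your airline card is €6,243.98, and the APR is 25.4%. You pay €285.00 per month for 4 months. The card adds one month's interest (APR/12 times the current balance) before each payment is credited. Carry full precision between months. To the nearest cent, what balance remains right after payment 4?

Monthly rate r = 25.4%/12 = 2.11667% = 0.0211667.
Each month: B ← B·(1+r) − €285.00.
Month 1: interest €132.16; balance after payment €6,091.14.
Month 2: interest €128.93; balance after payment €5,935.07.
Month 3: interest €125.63; balance after payment €5,775.70.
Month 4: interest €122.25; balance after payment €5,612.95.

€5,612.95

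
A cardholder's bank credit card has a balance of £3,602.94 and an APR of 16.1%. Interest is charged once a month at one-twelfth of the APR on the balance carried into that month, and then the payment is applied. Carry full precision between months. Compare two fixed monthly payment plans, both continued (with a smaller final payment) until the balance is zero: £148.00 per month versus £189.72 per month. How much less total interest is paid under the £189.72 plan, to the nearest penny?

£204.97

Monthly rate r = 16.1%/12 = 1.34167% = 0.0134167.
At £148.00/mo: n = ⌈−ln(1 − rB₀/P)/ln(1+r)⌉ = 30 payments (last £99.56); total interest = total paid − £3,602.94 = £788.62.
At £189.72/mo: 23 payments (last £12.75); total interest £583.65.
Interest saved = £788.62 − £583.65 = £204.97.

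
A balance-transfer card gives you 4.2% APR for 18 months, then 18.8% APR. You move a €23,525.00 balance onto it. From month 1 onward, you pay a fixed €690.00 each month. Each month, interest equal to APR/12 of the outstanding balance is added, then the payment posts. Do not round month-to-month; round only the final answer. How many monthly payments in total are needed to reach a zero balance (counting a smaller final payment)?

39 months

Promo months 1–18 at r₀ = 4.2%/12 = 0.0035; months 19+ at r₁ = 18.8%/12 = 0.0156667.
After month 18: iterate B ← B·(1+r₀) − €690.00 for 18 months → €12,255.52.
Then at r₁ with €690.00/mo: n₂ = −ln(1 − r₁·B/P)/ln(1+r₁) ≈ 20.98 → 21 more payments.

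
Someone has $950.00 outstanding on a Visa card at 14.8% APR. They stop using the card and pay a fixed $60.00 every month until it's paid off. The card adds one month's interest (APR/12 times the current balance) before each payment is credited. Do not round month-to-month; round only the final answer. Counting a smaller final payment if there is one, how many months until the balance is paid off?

Monthly rate r = 14.8%/12 = 1.23333% = 0.0123333.
Recurrence: B ← B·(1+r) − $60.00.
Month 1: interest $11.72; balance after payment $901.72.
Month 2: interest $11.12; balance after payment $852.84.
Closed form: n = −ln(1 − rB₀/P)/ln(1+r) = −ln(0.80472)/ln(1.01233) ≈ 17.724, so the balance reaches zero during payment 18.

18 months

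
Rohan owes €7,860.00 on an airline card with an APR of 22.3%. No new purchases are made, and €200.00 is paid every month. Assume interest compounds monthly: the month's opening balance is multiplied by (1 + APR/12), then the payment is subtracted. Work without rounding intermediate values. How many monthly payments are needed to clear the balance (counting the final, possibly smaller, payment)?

72 payments

Monthly rate r = 22.3%/12 = 1.85833% = 0.0185833.
Recurrence: B ← B·(1+r) − €200.00.
Month 1: interest €146.06; balance after payment €7,806.06.
Month 2: interest €145.06; balance after payment €7,751.13.
Closed form: n = −ln(1 − rB₀/P)/ln(1+r) = −ln(0.26967)/ln(1.01858) ≈ 71.175, so the balance reaches zero during payment 72.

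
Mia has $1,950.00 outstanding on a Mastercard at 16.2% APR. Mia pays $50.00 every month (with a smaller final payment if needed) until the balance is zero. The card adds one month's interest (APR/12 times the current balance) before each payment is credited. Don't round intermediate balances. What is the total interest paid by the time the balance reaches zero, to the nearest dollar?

$838

Monthly rate r = 16.2%/12 = 1.35% = 0.0135.
Payoff takes n = ⌈−ln(1 − rB₀/P)/ln(1+r)⌉ = ⌈55.751⌉ = 56 payments; the last is $37.61.
Total paid = 55·$50.00 + $37.61 = $2,787.61.
Total interest = total paid − principal = $2,787.61 − $1,950.00 = $837.61.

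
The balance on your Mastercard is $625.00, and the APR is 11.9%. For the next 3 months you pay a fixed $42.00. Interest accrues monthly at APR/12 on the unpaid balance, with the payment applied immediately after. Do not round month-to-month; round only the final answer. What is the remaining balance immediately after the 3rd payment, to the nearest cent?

$516.53

Monthly rate r = 11.9%/12 = 0.991667% = 0.00991667.
Each month: B ← B·(1+r) − $42.00.
Month 1: interest $6.20; balance after payment $589.20.
Month 2: interest $5.84; balance after payment $553.04.
Month 3: interest $5.48; balance after payment $516.53.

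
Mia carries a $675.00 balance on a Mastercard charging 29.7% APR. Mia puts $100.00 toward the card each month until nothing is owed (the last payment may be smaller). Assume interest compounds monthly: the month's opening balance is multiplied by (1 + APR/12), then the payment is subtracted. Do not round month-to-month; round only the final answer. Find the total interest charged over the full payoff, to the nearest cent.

Monthly rate r = 29.7%/12 = 2.475% = 0.02475.
Payoff takes n = ⌈−ln(1 − rB₀/P)/ln(1+r)⌉ = ⌈7.477⌉ = 8 payments; the last is $47.98.
Total paid = 7·$100.00 + $47.98 = $747.98.
Total interest = total paid − principal = $747.98 − $675.00 = $72.98.

$72.98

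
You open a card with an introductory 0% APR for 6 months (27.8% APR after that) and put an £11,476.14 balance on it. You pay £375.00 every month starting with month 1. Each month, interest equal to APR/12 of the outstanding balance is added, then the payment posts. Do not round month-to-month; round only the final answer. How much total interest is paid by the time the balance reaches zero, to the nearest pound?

£4,592

Promo months 1–6 at r₀ = 0%/12 = 0; months 7+ at r₁ = 27.8%/12 = 0.0231667.
After month 6 (no interest yet): B = £11,476.14 − 6·£375.00 = £9,226.14.
Then at r₁ with £375.00/mo: n₂ = −ln(1 − r₁·B/P)/ln(1+r₁) ≈ 36.85 → 37 more payments.
Total paid = 42·£375.00 + £318.45 = £16,068.45; interest = £16,068.45 − £11,476.14 = £4,592.31.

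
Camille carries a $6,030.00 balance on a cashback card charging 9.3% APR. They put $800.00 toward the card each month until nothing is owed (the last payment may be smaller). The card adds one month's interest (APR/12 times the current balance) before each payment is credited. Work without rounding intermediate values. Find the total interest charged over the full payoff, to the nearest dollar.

Monthly rate r = 9.3%/12 = 0.775% = 0.00775.
Payoff takes n = ⌈−ln(1 − rB₀/P)/ln(1+r)⌉ = ⌈7.797⌉ = 8 payments; the last is $637.84.
Total paid = 7·$800.00 + $637.84 = $6,237.84.
Total interest = total paid − principal = $6,237.84 − $6,030.00 = $207.84.

$208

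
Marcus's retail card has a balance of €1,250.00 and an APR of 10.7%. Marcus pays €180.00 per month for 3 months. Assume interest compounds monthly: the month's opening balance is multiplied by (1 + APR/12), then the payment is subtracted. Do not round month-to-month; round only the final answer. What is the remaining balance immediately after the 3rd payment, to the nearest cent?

Monthly rate r = 10.7%/12 = 0.891667% = 0.00891667.
Each month: B ← B·(1+r) − €180.00.
Month 1: interest €11.15; balance after payment €1,081.15.
Month 2: interest €9.64; balance after payment €910.79.
Month 3: interest €8.12; balance after payment €738.91.

€738.91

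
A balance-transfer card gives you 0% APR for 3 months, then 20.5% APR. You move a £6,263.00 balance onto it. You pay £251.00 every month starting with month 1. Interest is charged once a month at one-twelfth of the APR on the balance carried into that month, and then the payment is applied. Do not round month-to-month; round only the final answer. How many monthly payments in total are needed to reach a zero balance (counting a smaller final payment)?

Promo months 1–3 at r₀ = 0%/12 = 0; months 4+ at r₁ = 20.5%/12 = 0.0170833.
After month 3 (no interest yet): B = £6,263.00 − 3·£251.00 = £5,510.00.
Then at r₁ with £251.00/mo: n₂ = −ln(1 − r₁·B/P)/ln(1+r₁) ≈ 27.75 → 28 more payments.

31 months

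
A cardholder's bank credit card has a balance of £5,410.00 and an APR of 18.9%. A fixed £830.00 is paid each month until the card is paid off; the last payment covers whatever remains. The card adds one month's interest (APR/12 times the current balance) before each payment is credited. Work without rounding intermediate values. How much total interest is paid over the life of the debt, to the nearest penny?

Monthly rate r = 18.9%/12 = 1.575% = 0.01575.
Payoff takes n = ⌈−ln(1 − rB₀/P)/ln(1+r)⌉ = ⌈6.931⌉ = 7 payments; the last is £773.54.
Total paid = 6·£830.00 + £773.54 = £5,753.54.
Total interest = total paid − principal = £5,753.54 − £5,410.00 = £343.54.

£343.54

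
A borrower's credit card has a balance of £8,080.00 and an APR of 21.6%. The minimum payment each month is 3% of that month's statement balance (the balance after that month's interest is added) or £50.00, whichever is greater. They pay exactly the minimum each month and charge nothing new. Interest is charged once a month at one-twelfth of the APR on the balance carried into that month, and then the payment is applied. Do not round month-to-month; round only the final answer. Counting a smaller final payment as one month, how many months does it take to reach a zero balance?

177 months

Monthly rate r = 21.6%/12 = 1.8% = 0.018.
While 3% of the post-interest balance exceeds £50.00, each month B ← (B·(1+r))·(1 − 0.03), i.e. B shrinks by the factor (1+r)·0.97 = 0.98746.
This holds for months 1–127. Entering month 128 the balance is £1,627.01; 3% of the post-interest balance is now below £50.00, so the flat £50.00 minimum applies from here.
From month 128 a fixed £50.00 at rate r clears £1,627.01 in 50 more payments. Total: 127 + 50 = 177 months.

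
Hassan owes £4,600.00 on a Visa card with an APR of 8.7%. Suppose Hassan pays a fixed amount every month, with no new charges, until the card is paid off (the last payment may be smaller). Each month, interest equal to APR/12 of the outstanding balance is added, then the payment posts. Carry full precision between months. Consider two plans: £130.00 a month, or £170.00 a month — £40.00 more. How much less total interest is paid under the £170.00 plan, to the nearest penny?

Monthly rate r = 8.7%/12 = 0.725% = 0.00725.
At £130.00/mo: n = ⌈−ln(1 − rB₀/P)/ln(1+r)⌉ = 42 payments (last £4.71); total interest = total paid − £4,600.00 = £734.71.
At £170.00/mo: 31 payments (last £39.18); total interest £539.18.
Interest saved = £734.71 − £539.18 = £195.53.

£195.53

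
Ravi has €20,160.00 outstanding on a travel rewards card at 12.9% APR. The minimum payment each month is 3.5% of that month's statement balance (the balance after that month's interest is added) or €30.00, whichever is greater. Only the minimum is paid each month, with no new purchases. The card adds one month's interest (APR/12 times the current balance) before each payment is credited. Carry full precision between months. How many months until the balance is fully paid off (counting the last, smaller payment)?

161 months

Monthly rate r = 12.9%/12 = 1.075% = 0.01075.
While 3.5% of the post-interest balance exceeds €30.00, each month B ← (B·(1+r))·(1 − 0.035), i.e. B shrinks by the factor (1+r)·0.965 = 0.97537.
This holds for months 1–128. Entering month 129 the balance is €828.68; 3.5% of the post-interest balance is now below €30.00, so the flat €30.00 minimum applies from here.
From month 129 a fixed €30.00 at rate r clears €828.68 in 33 more payments. Total: 128 + 33 = 161 months.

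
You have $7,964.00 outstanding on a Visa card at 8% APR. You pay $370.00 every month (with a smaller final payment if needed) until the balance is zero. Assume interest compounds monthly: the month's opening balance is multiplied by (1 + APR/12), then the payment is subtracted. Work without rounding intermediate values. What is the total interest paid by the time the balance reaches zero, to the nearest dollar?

Monthly rate r = 8%/12 = 0.666667% = 0.00666667.
Payoff takes n = ⌈−ln(1 − rB₀/P)/ln(1+r)⌉ = ⌈23.312⌉ = 24 payments; the last is $115.60.
Total paid = 23·$370.00 + $115.60 = $8,625.60.
Total interest = total paid − principal = $8,625.60 − $7,964.00 = $661.60.

$662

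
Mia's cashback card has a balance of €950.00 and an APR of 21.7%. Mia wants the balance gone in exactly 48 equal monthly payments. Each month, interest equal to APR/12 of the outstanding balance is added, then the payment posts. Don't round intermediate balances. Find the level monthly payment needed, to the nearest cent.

Monthly rate r = 21.7%/12 = 1.80833% = 0.0180833.
Level-payment amortization: P = B₀·r / (1 − (1+r)^(−n)) = 950.00·0.0180833 / (1 − 1.01808^(−48)).
Denominator 1 − (1+r)^(−48) = 0.576941657.
P = 17.1792 / 0.576941657 ≈ 29.78.

€29.78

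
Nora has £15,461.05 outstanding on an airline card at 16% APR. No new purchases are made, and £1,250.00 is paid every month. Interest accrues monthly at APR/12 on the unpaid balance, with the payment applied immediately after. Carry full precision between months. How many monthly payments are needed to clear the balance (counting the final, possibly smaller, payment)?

Monthly rate r = 16%/12 = 1.33333% = 0.0133333.
Recurrence: B ← B·(1+r) − £1,250.00.
Month 1: interest £206.15; balance after payment £14,417.20.
Month 2: interest £192.23; balance after payment £13,359.43.
Closed form: n = −ln(1 − rB₀/P)/ln(1+r) = −ln(0.83508)/ln(1.01333) ≈ 13.607, so the balance reaches zero during payment 14.

14 months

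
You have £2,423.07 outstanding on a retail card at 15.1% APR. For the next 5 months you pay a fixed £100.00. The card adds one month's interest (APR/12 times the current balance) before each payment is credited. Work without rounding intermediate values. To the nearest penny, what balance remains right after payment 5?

£2,066.66

Monthly rate r = 15.1%/12 = 1.25833% = 0.0125833.
Each month: B ← B·(1+r) − £100.00.
Month 1: interest £30.49; balance after payment £2,353.56.
Month 2: interest £29.62; balance after payment £2,283.18.
Month 3: interest £28.73; balance after payment £2,211.91.
Month 4: interest £27.83; balance after payment £2,139.74.
Month 5: interest £26.93; balance after payment £2,066.66.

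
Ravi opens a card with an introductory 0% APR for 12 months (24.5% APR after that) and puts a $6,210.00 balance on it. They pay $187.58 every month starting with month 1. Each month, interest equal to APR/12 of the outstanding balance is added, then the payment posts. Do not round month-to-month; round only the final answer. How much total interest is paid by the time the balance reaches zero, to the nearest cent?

Promo months 1–12 at r₀ = 0%/12 = 0; months 13+ at r₁ = 24.5%/12 = 0.0204167.
After month 12 (no interest yet): B = $6,210.00 − 12·$187.58 = $3,959.04.
Then at r₁ with $187.58/mo: n₂ = −ln(1 − r₁·B/P)/ln(1+r₁) ≈ 27.89 → 28 more payments.
Total paid = 39·$187.58 + $167.44 = $7,483.06; interest = $7,483.06 − $6,210.00 = $1,273.06.

$1,273.06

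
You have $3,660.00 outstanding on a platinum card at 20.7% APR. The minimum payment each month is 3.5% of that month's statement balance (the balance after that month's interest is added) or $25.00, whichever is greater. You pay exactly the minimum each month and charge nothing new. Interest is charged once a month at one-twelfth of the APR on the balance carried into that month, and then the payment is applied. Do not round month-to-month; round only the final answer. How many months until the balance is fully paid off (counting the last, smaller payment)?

128 months

Monthly rate r = 20.7%/12 = 1.725% = 0.01725.
While 3.5% of the post-interest balance exceeds $25.00, each month B ← (B·(1+r))·(1 − 0.035), i.e. B shrinks by the factor (1+r)·0.965 = 0.98165.
This holds for months 1–90. Entering month 91 the balance is $690.93; 3.5% of the post-interest balance is now below $25.00, so the flat $25.00 minimum applies from here.
From month 91 a fixed $25.00 at rate r clears $690.93 in 38 more payments. Total: 90 + 38 = 128 months.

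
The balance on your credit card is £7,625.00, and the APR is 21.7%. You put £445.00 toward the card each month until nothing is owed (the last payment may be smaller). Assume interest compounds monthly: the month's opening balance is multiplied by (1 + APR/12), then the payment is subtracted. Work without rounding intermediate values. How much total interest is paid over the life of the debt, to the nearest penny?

£1,584.19

Monthly rate r = 21.7%/12 = 1.80833% = 0.0180833.
Payoff takes n = ⌈−ln(1 − rB₀/P)/ln(1+r)⌉ = ⌈20.693⌉ = 21 payments; the last is £309.19.
Total paid = 20·£445.00 + £309.19 = £9,209.19.
Total interest = total paid − principal = £9,209.19 − £7,625.00 = £1,584.19.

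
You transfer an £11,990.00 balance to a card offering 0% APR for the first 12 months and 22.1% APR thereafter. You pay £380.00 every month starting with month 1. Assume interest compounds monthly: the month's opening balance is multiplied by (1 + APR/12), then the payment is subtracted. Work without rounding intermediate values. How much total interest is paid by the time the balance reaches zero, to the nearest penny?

Promo months 1–12 at r₀ = 0%/12 = 0; months 13+ at r₁ = 22.1%/12 = 0.0184167.
After month 12 (no interest yet): B = £11,990.00 − 12·£380.00 = £7,430.00.
Then at r₁ with £380.00/mo: n₂ = −ln(1 − r₁·B/P)/ln(1+r₁) ≈ 24.46 → 25 more payments.
Total paid = 36·£380.00 + £176.93 = £13,856.93; interest = £13,856.93 − £11,990.00 = £1,866.93.

£1,866.93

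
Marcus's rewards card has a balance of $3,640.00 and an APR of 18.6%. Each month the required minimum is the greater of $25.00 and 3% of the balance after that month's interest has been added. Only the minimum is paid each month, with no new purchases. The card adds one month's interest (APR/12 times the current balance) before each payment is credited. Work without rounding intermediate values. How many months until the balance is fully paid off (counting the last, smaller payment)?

146 months

Monthly rate r = 18.6%/12 = 1.55% = 0.0155.
While 3% of the post-interest balance exceeds $25.00, each month B ← (B·(1+r))·(1 − 0.03), i.e. B shrinks by the factor (1+r)·0.97 = 0.98503.
This holds for months 1–99. Entering month 100 the balance is $818.12; 3% of the post-interest balance is now below $25.00, so the flat $25.00 minimum applies from here.
From month 100 a fixed $25.00 at rate r clears $818.12 in 47 more payments. Total: 99 + 47 = 146 months.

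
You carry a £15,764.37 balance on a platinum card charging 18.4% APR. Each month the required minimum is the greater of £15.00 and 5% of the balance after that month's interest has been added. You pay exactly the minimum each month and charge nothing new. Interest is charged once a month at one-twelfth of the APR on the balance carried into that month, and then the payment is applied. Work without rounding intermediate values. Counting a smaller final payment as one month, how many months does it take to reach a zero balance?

Monthly rate r = 18.4%/12 = 1.53333% = 0.0153333.
While 5% of the post-interest balance exceeds £15.00, each month B ← (B·(1+r))·(1 − 0.05), i.e. B shrinks by the factor (1+r)·0.95 = 0.96457.
This holds for months 1–111. Entering month 112 the balance is £287.45; 5% of the post-interest balance is now below £15.00, so the flat £15.00 minimum applies from here.
From month 112 a fixed £15.00 at rate r clears £287.45 in 23 more payments. Total: 111 + 23 = 134 months.

134 months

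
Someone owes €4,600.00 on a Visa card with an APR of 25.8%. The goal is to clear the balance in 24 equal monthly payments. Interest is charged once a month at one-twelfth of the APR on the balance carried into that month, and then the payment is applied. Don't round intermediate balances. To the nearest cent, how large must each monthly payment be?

€247.36

Monthly rate r = 25.8%/12 = 2.15% = 0.0215.
Level-payment amortization: P = B₀·r / (1 − (1+r)^(−n)) = 4600.00·0.0215 / (1 − 1.0215^(−24)).
Denominator 1 − (1+r)^(−24) = 0.399823348.
P = 98.9 / 0.399823348 ≈ 247.36.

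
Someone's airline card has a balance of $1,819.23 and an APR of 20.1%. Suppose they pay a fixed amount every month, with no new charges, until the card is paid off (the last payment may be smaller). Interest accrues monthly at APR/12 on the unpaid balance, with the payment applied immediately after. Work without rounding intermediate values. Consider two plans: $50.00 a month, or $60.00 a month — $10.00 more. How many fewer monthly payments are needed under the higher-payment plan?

14 fewer payments

Monthly rate r = 20.1%/12 = 1.675% = 0.01675.
At $50.00/mo: n = ⌈−ln(1 − rB₀/P)/ln(1+r)⌉ = 57 payments (last $30.04); total interest = total paid − $1,819.23 = $1,010.81.
At $60.00/mo: 43 payments (last $41.05); total interest $741.82.
Payments saved = 57 − 43 = 14.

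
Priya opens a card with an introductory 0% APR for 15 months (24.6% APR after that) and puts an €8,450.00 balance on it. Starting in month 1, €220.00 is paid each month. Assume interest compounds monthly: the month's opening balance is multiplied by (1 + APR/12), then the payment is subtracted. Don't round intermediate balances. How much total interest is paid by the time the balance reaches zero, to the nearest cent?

Promo months 1–15 at r₀ = 0%/12 = 0; months 16+ at r₁ = 24.6%/12 = 0.0205.
After month 15 (no interest yet): B = €8,450.00 − 15·€220.00 = €5,150.00.
Then at r₁ with €220.00/mo: n₂ = −ln(1 − r₁·B/P)/ln(1+r₁) ≈ 32.21 → 33 more payments.
Total paid = 47·€220.00 + €47.44 = €10,387.44; interest = €10,387.44 − €8,450.00 = €1,937.44.

€1,937.44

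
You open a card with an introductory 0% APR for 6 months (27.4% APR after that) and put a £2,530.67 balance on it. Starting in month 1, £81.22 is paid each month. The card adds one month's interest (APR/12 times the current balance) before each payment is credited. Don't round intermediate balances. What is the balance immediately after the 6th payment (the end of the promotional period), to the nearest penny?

Promo months 1–6 at r₀ = 0%/12 = 0; months 7+ at r₁ = 27.4%/12 = 0.0228333.
After month 6 (no interest yet): B = £2,530.67 − 6·£81.22 = £2,043.35.

£2,043.35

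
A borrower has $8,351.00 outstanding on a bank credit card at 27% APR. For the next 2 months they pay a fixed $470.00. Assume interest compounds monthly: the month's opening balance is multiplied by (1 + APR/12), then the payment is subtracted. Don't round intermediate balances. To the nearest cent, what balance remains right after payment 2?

$7,780.45

Monthly rate r = 27%/12 = 2.25% = 0.0225.
Each month: B ← B·(1+r) − $470.00.
Month 1: interest $187.90; balance after payment $8,068.90.
Month 2: interest $181.55; balance after payment $7,780.45.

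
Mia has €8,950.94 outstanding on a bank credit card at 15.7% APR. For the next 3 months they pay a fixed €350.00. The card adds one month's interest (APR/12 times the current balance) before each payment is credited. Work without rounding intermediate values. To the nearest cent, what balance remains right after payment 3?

Monthly rate r = 15.7%/12 = 1.30833% = 0.0130833.
Each month: B ← B·(1+r) − €350.00.
Month 1: interest €117.11; balance after payment €8,718.05.
Month 2: interest €114.06; balance after payment €8,482.11.
Month 3: interest €110.97; balance after payment €8,243.08.

€8,243.08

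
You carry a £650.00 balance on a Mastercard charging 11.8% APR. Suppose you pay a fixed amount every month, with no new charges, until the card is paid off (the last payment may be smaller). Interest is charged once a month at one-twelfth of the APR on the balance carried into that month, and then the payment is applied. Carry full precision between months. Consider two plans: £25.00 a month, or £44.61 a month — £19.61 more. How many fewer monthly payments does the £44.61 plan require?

Monthly rate r = 11.8%/12 = 0.983333% = 0.00983333.
At £25.00/mo: n = ⌈−ln(1 − rB₀/P)/ln(1+r)⌉ = 31 payments (last £4.38); total interest = total paid − £650.00 = £104.38.
At £44.61/mo: 16 payments (last £35.88); total interest £55.03.
Payments saved = 31 − 16 = 15.

15 fewer payments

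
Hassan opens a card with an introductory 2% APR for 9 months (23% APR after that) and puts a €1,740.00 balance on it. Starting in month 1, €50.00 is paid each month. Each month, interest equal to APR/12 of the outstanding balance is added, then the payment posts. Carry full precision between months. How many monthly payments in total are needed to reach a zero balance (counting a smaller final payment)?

Promo months 1–9 at r₀ = 2%/12 = 0.00166667; months 10+ at r₁ = 23%/12 = 0.0191667.
After month 9: iterate B ← B·(1+r₀) − €50.00 for 9 months → €1,313.26.
Then at r₁ with €50.00/mo: n₂ = −ln(1 − r₁·B/P)/ln(1+r₁) ≈ 36.87 → 37 more payments.

46 payments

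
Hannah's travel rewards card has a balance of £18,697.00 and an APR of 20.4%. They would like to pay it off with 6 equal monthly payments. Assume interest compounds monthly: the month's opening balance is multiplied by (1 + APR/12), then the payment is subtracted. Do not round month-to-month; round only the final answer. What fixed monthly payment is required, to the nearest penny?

Monthly rate r = 20.4%/12 = 1.7% = 0.017.
Level-payment amortization: P = B₀·r / (1 − (1+r)^(−n)) = 18697.00·0.017 / (1 − 1.017^(−6)).
Denominator 1 − (1+r)^(−6) = 0.0961959513.
P = 317.849 / 0.0961959513 ≈ 3304.18.

£3,304.18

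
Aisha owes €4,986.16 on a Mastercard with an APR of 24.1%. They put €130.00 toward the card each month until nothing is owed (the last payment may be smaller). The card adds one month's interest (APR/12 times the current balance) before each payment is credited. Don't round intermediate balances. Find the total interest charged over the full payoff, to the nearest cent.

Monthly rate r = 24.1%/12 = 2.00833% = 0.0200833.
Payoff takes n = ⌈−ln(1 − rB₀/P)/ln(1+r)⌉ = ⌈73.976⌉ = 74 payments; the last is €126.97.
Total paid = 73·€130.00 + €126.97 = €9,616.97.
Total interest = total paid − principal = €9,616.97 − €4,986.16 = €4,630.81.

€4,630.81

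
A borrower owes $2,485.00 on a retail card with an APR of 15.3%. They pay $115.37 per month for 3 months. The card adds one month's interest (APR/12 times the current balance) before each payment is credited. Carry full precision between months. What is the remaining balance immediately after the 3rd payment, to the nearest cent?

$2,230.73

Monthly rate r = 15.3%/12 = 1.275% = 0.01275.
Each month: B ← B·(1+r) − $115.37.
Month 1: interest $31.68; balance after payment $2,401.31.
Month 2: interest $30.62; balance after payment $2,316.56.
Month 3: interest $29.54; balance after payment $2,230.73.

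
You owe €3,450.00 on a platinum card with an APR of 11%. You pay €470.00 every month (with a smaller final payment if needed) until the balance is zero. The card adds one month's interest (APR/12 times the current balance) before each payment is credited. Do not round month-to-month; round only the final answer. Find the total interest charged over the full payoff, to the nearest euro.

€138

Monthly rate r = 11%/12 = 0.916667% = 0.00916667.
Payoff takes n = ⌈−ln(1 − rB₀/P)/ln(1+r)⌉ = ⌈7.634⌉ = 8 payments; the last is €298.40.
Total paid = 7·€470.00 + €298.40 = €3,588.40.
Total interest = total paid − principal = €3,588.40 − €3,450.00 = €138.40.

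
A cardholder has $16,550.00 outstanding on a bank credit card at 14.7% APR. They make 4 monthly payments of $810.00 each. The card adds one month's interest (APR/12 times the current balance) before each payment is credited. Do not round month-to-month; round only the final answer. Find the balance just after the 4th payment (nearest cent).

Monthly rate r = 14.7%/12 = 1.225% = 0.01225.
Each month: B ← B·(1+r) − $810.00.
Month 1: interest $202.74; balance after payment $15,942.74.
Month 2: interest $195.30; balance after payment $15,328.04.
Month 3: interest $187.77; balance after payment $14,705.80.
Month 4: interest $180.15; balance after payment $14,075.95.

$14,075.95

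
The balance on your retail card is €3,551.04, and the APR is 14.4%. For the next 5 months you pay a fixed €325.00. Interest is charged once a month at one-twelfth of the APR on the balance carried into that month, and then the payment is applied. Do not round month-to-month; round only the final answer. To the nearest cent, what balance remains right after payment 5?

€2,104.81

Monthly rate r = 14.4%/12 = 1.2% = 0.012.
Each month: B ← B·(1+r) − €325.00.
Month 1: interest €42.61; balance after payment €3,268.65.
Month 2: interest €39.22; balance after payment €2,982.88.
Month 3: interest €35.79; balance after payment €2,693.67.
Month 4: interest €32.32; balance after payment €2,400.99.
Month 5: interest €28.81; balance after payment €2,104.81.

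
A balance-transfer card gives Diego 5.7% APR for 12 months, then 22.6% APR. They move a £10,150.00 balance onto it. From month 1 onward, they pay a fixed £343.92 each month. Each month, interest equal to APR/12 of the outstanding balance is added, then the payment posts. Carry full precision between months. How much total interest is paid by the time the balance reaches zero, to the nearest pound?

£2,099

Promo months 1–12 at r₀ = 5.7%/12 = 0.00475; months 13+ at r₁ = 22.6%/12 = 0.0188333.
After month 12: iterate B ← B·(1+r₀) − £343.92 for 12 months → £6,507.32.
Then at r₁ with £343.92/mo: n₂ = −ln(1 − r₁·B/P)/ln(1+r₁) ≈ 23.61 → 24 more payments.
Total paid = 35·£343.92 + £211.92 = £12,249.12; interest = £12,249.12 − £10,150.00 = £2,099.12.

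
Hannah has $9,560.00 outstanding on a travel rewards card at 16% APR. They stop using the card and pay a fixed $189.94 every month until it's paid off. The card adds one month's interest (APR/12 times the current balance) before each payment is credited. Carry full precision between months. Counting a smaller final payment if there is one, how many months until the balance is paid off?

84 months

Monthly rate r = 16%/12 = 1.33333% = 0.0133333.
Recurrence: B ← B·(1+r) − $189.94.
Month 1: interest $127.47; balance after payment $9,497.53.
Month 2: interest $126.63; balance after payment $9,434.22.
Closed form: n = −ln(1 − rB₀/P)/ln(1+r) = −ln(0.32891)/ln(1.01333) ≈ 83.952, so the balance reaches zero during payment 84.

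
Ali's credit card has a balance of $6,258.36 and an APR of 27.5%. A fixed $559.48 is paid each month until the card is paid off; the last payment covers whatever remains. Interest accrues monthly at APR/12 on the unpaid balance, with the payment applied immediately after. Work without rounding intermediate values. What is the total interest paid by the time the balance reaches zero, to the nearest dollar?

Monthly rate r = 27.5%/12 = 2.29167% = 0.0229167.
Payoff takes n = ⌈−ln(1 − rB₀/P)/ln(1+r)⌉ = ⌈13.072⌉ = 14 payments; the last is $40.57.
Total paid = 13·$559.48 + $40.57 = $7,313.81.
Total interest = total paid − principal = $7,313.81 − $6,258.36 = $1,055.45.

$1,055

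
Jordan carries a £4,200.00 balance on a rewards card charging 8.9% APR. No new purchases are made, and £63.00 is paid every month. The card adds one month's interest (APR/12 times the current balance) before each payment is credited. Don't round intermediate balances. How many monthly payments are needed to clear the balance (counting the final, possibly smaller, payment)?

93 payments

Monthly rate r = 8.9%/12 = 0.741667% = 0.00741667.
Recurrence: B ← B·(1+r) − £63.00.
Month 1: interest £31.15; balance after payment £4,168.15.
Month 2: interest £30.91; balance after payment £4,136.06.
Closed form: n = −ln(1 − rB₀/P)/ln(1+r) = −ln(0.50556)/ln(1.00742) ≈ 92.309, so the balance reaches zero during payment 93.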